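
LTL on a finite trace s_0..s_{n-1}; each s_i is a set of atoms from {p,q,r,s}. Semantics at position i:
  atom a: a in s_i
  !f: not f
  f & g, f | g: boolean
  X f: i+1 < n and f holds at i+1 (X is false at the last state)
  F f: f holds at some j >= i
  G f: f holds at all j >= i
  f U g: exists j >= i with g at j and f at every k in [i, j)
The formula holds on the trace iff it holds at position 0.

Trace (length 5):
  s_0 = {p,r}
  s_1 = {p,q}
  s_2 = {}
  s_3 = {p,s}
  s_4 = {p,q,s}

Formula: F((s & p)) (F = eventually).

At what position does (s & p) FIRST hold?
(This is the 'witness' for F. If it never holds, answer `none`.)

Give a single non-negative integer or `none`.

Answer: 3

Derivation:
s_0={p,r}: (s & p)=False s=False p=True
s_1={p,q}: (s & p)=False s=False p=True
s_2={}: (s & p)=False s=False p=False
s_3={p,s}: (s & p)=True s=True p=True
s_4={p,q,s}: (s & p)=True s=True p=True
F((s & p)) holds; first witness at position 3.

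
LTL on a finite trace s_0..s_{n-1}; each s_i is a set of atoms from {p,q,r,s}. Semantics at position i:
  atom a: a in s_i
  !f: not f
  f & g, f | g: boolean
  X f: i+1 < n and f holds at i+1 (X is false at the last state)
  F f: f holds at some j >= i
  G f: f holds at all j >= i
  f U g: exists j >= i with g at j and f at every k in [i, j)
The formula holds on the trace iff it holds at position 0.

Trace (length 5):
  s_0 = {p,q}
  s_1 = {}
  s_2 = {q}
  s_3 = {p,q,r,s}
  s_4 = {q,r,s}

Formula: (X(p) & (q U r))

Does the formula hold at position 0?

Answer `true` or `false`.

s_0={p,q}: (X(p) & (q U r))=False X(p)=False p=True (q U r)=False q=True r=False
s_1={}: (X(p) & (q U r))=False X(p)=False p=False (q U r)=False q=False r=False
s_2={q}: (X(p) & (q U r))=True X(p)=True p=False (q U r)=True q=True r=False
s_3={p,q,r,s}: (X(p) & (q U r))=False X(p)=False p=True (q U r)=True q=True r=True
s_4={q,r,s}: (X(p) & (q U r))=False X(p)=False p=False (q U r)=True q=True r=True

Answer: false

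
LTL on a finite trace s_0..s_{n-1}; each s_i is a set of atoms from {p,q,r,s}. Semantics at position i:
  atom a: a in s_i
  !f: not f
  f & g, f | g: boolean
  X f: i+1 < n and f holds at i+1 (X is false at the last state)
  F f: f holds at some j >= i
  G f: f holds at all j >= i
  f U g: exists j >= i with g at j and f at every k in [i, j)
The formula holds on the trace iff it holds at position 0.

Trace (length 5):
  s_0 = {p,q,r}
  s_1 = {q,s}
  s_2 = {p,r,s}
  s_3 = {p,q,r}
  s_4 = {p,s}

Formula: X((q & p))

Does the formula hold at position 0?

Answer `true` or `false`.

s_0={p,q,r}: X((q & p))=False (q & p)=True q=True p=True
s_1={q,s}: X((q & p))=False (q & p)=False q=True p=False
s_2={p,r,s}: X((q & p))=True (q & p)=False q=False p=True
s_3={p,q,r}: X((q & p))=False (q & p)=True q=True p=True
s_4={p,s}: X((q & p))=False (q & p)=False q=False p=True

Answer: false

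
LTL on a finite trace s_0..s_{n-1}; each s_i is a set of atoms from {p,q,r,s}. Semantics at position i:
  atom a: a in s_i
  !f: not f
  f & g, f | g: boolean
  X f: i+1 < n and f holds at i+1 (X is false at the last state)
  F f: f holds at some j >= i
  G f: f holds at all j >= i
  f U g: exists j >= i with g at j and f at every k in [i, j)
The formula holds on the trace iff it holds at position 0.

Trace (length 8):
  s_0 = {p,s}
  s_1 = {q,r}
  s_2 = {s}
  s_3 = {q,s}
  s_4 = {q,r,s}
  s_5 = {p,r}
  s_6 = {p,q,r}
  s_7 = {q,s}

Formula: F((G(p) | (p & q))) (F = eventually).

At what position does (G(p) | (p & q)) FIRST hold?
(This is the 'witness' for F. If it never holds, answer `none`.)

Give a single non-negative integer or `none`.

Answer: 6

Derivation:
s_0={p,s}: (G(p) | (p & q))=False G(p)=False p=True (p & q)=False q=False
s_1={q,r}: (G(p) | (p & q))=False G(p)=False p=False (p & q)=False q=True
s_2={s}: (G(p) | (p & q))=False G(p)=False p=False (p & q)=False q=False
s_3={q,s}: (G(p) | (p & q))=False G(p)=False p=False (p & q)=False q=True
s_4={q,r,s}: (G(p) | (p & q))=False G(p)=False p=False (p & q)=False q=True
s_5={p,r}: (G(p) | (p & q))=False G(p)=False p=True (p & q)=False q=False
s_6={p,q,r}: (G(p) | (p & q))=True G(p)=False p=True (p & q)=True q=True
s_7={q,s}: (G(p) | (p & q))=False G(p)=False p=False (p & q)=False q=True
F((G(p) | (p & q))) holds; first witness at position 6.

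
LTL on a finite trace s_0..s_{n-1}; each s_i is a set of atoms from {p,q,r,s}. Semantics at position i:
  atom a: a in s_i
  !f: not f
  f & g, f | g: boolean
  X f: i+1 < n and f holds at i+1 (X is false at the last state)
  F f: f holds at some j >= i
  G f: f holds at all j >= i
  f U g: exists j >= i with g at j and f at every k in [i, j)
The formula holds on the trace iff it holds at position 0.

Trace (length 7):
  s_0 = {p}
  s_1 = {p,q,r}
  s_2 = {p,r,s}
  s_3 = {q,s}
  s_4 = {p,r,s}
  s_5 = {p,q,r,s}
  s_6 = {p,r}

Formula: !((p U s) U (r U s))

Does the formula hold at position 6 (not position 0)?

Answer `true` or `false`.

s_0={p}: !((p U s) U (r U s))=False ((p U s) U (r U s))=True (p U s)=True p=True s=False (r U s)=False r=False
s_1={p,q,r}: !((p U s) U (r U s))=False ((p U s) U (r U s))=True (p U s)=True p=True s=False (r U s)=True r=True
s_2={p,r,s}: !((p U s) U (r U s))=False ((p U s) U (r U s))=True (p U s)=True p=True s=True (r U s)=True r=True
s_3={q,s}: !((p U s) U (r U s))=False ((p U s) U (r U s))=True (p U s)=True p=False s=True (r U s)=True r=False
s_4={p,r,s}: !((p U s) U (r U s))=False ((p U s) U (r U s))=True (p U s)=True p=True s=True (r U s)=True r=True
s_5={p,q,r,s}: !((p U s) U (r U s))=False ((p U s) U (r U s))=True (p U s)=True p=True s=True (r U s)=True r=True
s_6={p,r}: !((p U s) U (r U s))=True ((p U s) U (r U s))=False (p U s)=False p=True s=False (r U s)=False r=True
Evaluating at position 6: result = True

Answer: true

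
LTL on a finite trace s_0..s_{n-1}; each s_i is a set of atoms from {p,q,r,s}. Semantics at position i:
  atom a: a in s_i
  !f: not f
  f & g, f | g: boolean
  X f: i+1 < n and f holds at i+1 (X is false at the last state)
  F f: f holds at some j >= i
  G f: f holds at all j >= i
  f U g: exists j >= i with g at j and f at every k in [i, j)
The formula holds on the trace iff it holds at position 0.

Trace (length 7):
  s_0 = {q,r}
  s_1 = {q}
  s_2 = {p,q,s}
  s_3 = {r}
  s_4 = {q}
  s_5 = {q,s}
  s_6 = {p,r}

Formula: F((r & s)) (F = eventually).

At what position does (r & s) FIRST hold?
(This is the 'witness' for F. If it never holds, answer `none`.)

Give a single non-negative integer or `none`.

Answer: none

Derivation:
s_0={q,r}: (r & s)=False r=True s=False
s_1={q}: (r & s)=False r=False s=False
s_2={p,q,s}: (r & s)=False r=False s=True
s_3={r}: (r & s)=False r=True s=False
s_4={q}: (r & s)=False r=False s=False
s_5={q,s}: (r & s)=False r=False s=True
s_6={p,r}: (r & s)=False r=True s=False
F((r & s)) does not hold (no witness exists).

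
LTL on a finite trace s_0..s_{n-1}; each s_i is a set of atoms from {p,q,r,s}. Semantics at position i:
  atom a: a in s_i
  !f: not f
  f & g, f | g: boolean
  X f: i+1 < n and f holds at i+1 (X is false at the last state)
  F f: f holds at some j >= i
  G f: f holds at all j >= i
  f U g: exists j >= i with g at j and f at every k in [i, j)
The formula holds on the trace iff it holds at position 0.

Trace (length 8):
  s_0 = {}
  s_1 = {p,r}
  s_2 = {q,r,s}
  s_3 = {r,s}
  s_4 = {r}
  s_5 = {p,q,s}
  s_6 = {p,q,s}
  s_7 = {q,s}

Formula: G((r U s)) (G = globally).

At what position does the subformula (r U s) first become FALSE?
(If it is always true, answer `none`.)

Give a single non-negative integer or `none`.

s_0={}: (r U s)=False r=False s=False
s_1={p,r}: (r U s)=True r=True s=False
s_2={q,r,s}: (r U s)=True r=True s=True
s_3={r,s}: (r U s)=True r=True s=True
s_4={r}: (r U s)=True r=True s=False
s_5={p,q,s}: (r U s)=True r=False s=True
s_6={p,q,s}: (r U s)=True r=False s=True
s_7={q,s}: (r U s)=True r=False s=True
G((r U s)) holds globally = False
First violation at position 0.

Answer: 0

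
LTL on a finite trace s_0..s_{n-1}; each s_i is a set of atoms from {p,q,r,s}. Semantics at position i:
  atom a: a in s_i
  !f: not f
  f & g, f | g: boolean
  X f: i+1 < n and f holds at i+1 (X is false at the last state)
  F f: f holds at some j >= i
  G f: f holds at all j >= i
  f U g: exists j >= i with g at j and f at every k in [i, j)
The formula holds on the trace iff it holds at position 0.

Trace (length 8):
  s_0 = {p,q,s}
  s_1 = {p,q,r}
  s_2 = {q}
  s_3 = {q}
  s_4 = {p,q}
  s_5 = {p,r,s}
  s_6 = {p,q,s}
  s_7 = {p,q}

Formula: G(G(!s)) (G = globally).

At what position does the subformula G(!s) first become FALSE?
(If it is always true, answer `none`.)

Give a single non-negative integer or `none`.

s_0={p,q,s}: G(!s)=False !s=False s=True
s_1={p,q,r}: G(!s)=False !s=True s=False
s_2={q}: G(!s)=False !s=True s=False
s_3={q}: G(!s)=False !s=True s=False
s_4={p,q}: G(!s)=False !s=True s=False
s_5={p,r,s}: G(!s)=False !s=False s=True
s_6={p,q,s}: G(!s)=False !s=False s=True
s_7={p,q}: G(!s)=True !s=True s=False
G(G(!s)) holds globally = False
First violation at position 0.

Answer: 0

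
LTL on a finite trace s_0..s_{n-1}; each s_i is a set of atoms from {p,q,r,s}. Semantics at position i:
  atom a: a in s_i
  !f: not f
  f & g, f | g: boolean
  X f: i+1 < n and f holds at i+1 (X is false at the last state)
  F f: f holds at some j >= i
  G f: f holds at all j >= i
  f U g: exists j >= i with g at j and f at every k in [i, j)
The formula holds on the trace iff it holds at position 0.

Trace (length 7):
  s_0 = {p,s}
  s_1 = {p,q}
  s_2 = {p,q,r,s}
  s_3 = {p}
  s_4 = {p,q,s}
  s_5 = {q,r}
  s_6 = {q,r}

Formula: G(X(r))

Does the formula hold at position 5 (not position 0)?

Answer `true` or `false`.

s_0={p,s}: G(X(r))=False X(r)=False r=False
s_1={p,q}: G(X(r))=False X(r)=True r=False
s_2={p,q,r,s}: G(X(r))=False X(r)=False r=True
s_3={p}: G(X(r))=False X(r)=False r=False
s_4={p,q,s}: G(X(r))=False X(r)=True r=False
s_5={q,r}: G(X(r))=False X(r)=True r=True
s_6={q,r}: G(X(r))=False X(r)=False r=True
Evaluating at position 5: result = False

Answer: false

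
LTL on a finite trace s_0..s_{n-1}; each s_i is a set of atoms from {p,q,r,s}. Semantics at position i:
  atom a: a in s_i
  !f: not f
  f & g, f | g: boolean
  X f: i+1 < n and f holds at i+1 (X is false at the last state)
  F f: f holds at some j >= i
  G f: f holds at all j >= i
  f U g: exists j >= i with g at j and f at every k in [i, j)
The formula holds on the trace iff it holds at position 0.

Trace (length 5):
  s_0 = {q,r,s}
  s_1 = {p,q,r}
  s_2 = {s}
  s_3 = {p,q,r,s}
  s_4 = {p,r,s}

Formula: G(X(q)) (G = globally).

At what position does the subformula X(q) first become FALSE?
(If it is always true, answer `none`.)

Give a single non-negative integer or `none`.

s_0={q,r,s}: X(q)=True q=True
s_1={p,q,r}: X(q)=False q=True
s_2={s}: X(q)=True q=False
s_3={p,q,r,s}: X(q)=False q=True
s_4={p,r,s}: X(q)=False q=False
G(X(q)) holds globally = False
First violation at position 1.

Answer: 1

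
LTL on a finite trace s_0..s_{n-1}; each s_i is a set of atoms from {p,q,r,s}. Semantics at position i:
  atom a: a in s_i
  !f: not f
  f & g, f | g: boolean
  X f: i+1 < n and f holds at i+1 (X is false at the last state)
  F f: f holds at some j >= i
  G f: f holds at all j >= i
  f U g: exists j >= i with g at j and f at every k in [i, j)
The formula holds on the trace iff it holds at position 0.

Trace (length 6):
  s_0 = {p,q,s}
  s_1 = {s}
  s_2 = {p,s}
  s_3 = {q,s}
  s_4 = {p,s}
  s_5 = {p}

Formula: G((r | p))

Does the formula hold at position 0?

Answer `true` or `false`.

Answer: false

Derivation:
s_0={p,q,s}: G((r | p))=False (r | p)=True r=False p=True
s_1={s}: G((r | p))=False (r | p)=False r=False p=False
s_2={p,s}: G((r | p))=False (r | p)=True r=False p=True
s_3={q,s}: G((r | p))=False (r | p)=False r=False p=False
s_4={p,s}: G((r | p))=True (r | p)=True r=False p=True
s_5={p}: G((r | p))=True (r | p)=True r=False p=True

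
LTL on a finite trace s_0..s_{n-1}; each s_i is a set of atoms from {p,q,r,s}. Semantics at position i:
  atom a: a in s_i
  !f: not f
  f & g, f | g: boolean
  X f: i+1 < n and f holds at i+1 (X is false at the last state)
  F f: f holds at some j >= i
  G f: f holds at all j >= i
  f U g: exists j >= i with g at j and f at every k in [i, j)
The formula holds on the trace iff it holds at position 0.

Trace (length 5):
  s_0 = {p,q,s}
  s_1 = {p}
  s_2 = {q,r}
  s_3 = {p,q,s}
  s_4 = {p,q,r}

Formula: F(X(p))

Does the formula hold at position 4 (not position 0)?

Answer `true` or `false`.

Answer: false

Derivation:
s_0={p,q,s}: F(X(p))=True X(p)=True p=True
s_1={p}: F(X(p))=True X(p)=False p=True
s_2={q,r}: F(X(p))=True X(p)=True p=False
s_3={p,q,s}: F(X(p))=True X(p)=True p=True
s_4={p,q,r}: F(X(p))=False X(p)=False p=True
Evaluating at position 4: result = False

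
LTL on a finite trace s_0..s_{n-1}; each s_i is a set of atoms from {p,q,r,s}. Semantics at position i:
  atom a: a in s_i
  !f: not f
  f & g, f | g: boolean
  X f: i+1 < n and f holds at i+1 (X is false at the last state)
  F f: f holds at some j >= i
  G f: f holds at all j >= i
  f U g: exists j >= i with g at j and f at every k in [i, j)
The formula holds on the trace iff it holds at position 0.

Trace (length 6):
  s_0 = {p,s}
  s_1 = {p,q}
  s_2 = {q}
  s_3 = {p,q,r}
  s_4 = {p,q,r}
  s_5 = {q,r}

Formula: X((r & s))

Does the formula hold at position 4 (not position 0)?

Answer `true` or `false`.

Answer: false

Derivation:
s_0={p,s}: X((r & s))=False (r & s)=False r=False s=True
s_1={p,q}: X((r & s))=False (r & s)=False r=False s=False
s_2={q}: X((r & s))=False (r & s)=False r=False s=False
s_3={p,q,r}: X((r & s))=False (r & s)=False r=True s=False
s_4={p,q,r}: X((r & s))=False (r & s)=False r=True s=False
s_5={q,r}: X((r & s))=False (r & s)=False r=True s=False
Evaluating at position 4: result = False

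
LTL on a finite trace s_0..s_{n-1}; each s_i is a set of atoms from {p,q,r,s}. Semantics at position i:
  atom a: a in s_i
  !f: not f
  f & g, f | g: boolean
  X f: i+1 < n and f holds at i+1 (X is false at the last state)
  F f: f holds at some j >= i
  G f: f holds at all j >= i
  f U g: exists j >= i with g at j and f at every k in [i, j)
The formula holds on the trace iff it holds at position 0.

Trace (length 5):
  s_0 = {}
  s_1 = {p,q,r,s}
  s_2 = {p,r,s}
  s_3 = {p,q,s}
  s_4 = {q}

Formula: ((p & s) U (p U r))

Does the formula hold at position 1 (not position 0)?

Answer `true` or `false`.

Answer: true

Derivation:
s_0={}: ((p & s) U (p U r))=False (p & s)=False p=False s=False (p U r)=False r=False
s_1={p,q,r,s}: ((p & s) U (p U r))=True (p & s)=True p=True s=True (p U r)=True r=True
s_2={p,r,s}: ((p & s) U (p U r))=True (p & s)=True p=True s=True (p U r)=True r=True
s_3={p,q,s}: ((p & s) U (p U r))=False (p & s)=True p=True s=True (p U r)=False r=False
s_4={q}: ((p & s) U (p U r))=False (p & s)=False p=False s=False (p U r)=False r=False
Evaluating at position 1: result = True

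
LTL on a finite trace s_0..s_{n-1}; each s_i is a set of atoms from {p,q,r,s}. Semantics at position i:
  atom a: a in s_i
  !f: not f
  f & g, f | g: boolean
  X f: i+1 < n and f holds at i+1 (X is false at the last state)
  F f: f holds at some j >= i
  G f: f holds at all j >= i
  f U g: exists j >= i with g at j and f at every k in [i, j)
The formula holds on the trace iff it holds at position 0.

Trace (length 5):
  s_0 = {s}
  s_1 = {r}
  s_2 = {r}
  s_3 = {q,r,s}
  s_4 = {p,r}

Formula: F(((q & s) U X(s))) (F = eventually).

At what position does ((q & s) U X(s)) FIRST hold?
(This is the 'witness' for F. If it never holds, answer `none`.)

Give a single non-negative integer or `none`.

s_0={s}: ((q & s) U X(s))=False (q & s)=False q=False s=True X(s)=False
s_1={r}: ((q & s) U X(s))=False (q & s)=False q=False s=False X(s)=False
s_2={r}: ((q & s) U X(s))=True (q & s)=False q=False s=False X(s)=True
s_3={q,r,s}: ((q & s) U X(s))=False (q & s)=True q=True s=True X(s)=False
s_4={p,r}: ((q & s) U X(s))=False (q & s)=False q=False s=False X(s)=False
F(((q & s) U X(s))) holds; first witness at position 2.

Answer: 2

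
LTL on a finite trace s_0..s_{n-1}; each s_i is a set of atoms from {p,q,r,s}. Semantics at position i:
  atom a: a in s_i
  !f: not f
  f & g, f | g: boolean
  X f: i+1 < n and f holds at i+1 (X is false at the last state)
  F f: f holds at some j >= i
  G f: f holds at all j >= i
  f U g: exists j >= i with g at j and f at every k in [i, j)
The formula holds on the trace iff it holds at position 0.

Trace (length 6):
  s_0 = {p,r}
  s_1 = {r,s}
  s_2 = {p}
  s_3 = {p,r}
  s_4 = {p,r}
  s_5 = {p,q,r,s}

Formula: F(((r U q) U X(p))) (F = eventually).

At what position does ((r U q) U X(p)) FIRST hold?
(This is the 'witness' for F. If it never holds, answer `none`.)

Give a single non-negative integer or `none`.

s_0={p,r}: ((r U q) U X(p))=False (r U q)=False r=True q=False X(p)=False p=True
s_1={r,s}: ((r U q) U X(p))=True (r U q)=False r=True q=False X(p)=True p=False
s_2={p}: ((r U q) U X(p))=True (r U q)=False r=False q=False X(p)=True p=True
s_3={p,r}: ((r U q) U X(p))=True (r U q)=True r=True q=False X(p)=True p=True
s_4={p,r}: ((r U q) U X(p))=True (r U q)=True r=True q=False X(p)=True p=True
s_5={p,q,r,s}: ((r U q) U X(p))=False (r U q)=True r=True q=True X(p)=False p=True
F(((r U q) U X(p))) holds; first witness at position 1.

Answer: 1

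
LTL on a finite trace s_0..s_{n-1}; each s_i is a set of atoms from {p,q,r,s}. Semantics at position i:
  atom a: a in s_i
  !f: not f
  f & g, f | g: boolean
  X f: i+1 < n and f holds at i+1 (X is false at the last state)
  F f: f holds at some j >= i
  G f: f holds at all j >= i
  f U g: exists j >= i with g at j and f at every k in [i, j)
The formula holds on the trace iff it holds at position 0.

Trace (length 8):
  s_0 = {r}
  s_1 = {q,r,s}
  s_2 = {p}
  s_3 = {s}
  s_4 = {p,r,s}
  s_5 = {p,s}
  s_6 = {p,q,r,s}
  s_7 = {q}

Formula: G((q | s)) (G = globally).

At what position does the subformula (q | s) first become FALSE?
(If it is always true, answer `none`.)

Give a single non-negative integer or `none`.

s_0={r}: (q | s)=False q=False s=False
s_1={q,r,s}: (q | s)=True q=True s=True
s_2={p}: (q | s)=False q=False s=False
s_3={s}: (q | s)=True q=False s=True
s_4={p,r,s}: (q | s)=True q=False s=True
s_5={p,s}: (q | s)=True q=False s=True
s_6={p,q,r,s}: (q | s)=True q=True s=True
s_7={q}: (q | s)=True q=True s=False
G((q | s)) holds globally = False
First violation at position 0.

Answer: 0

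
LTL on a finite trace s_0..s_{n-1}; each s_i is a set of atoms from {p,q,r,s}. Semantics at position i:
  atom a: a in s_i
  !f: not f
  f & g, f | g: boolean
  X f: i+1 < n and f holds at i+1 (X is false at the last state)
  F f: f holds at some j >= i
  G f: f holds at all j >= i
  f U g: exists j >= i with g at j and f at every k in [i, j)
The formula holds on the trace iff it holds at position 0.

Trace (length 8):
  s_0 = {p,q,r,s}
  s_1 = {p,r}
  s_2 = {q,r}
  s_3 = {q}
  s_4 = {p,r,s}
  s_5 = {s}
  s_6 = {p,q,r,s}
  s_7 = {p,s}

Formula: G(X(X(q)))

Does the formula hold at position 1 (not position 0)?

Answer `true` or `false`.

Answer: false

Derivation:
s_0={p,q,r,s}: G(X(X(q)))=False X(X(q))=True X(q)=False q=True
s_1={p,r}: G(X(X(q)))=False X(X(q))=True X(q)=True q=False
s_2={q,r}: G(X(X(q)))=False X(X(q))=False X(q)=True q=True
s_3={q}: G(X(X(q)))=False X(X(q))=False X(q)=False q=True
s_4={p,r,s}: G(X(X(q)))=False X(X(q))=True X(q)=False q=False
s_5={s}: G(X(X(q)))=False X(X(q))=False X(q)=True q=False
s_6={p,q,r,s}: G(X(X(q)))=False X(X(q))=False X(q)=False q=True
s_7={p,s}: G(X(X(q)))=False X(X(q))=False X(q)=False q=False
Evaluating at position 1: result = False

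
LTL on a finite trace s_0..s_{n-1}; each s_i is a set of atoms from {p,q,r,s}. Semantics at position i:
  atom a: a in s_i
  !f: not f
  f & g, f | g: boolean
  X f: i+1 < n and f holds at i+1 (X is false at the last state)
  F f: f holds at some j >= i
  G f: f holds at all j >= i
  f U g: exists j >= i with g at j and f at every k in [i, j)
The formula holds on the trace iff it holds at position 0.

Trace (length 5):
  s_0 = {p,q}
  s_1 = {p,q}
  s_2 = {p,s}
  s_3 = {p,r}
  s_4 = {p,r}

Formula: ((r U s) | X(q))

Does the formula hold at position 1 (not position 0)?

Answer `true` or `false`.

s_0={p,q}: ((r U s) | X(q))=True (r U s)=False r=False s=False X(q)=True q=True
s_1={p,q}: ((r U s) | X(q))=False (r U s)=False r=False s=False X(q)=False q=True
s_2={p,s}: ((r U s) | X(q))=True (r U s)=True r=False s=True X(q)=False q=False
s_3={p,r}: ((r U s) | X(q))=False (r U s)=False r=True s=False X(q)=False q=False
s_4={p,r}: ((r U s) | X(q))=False (r U s)=False r=True s=False X(q)=False q=False
Evaluating at position 1: result = False

Answer: false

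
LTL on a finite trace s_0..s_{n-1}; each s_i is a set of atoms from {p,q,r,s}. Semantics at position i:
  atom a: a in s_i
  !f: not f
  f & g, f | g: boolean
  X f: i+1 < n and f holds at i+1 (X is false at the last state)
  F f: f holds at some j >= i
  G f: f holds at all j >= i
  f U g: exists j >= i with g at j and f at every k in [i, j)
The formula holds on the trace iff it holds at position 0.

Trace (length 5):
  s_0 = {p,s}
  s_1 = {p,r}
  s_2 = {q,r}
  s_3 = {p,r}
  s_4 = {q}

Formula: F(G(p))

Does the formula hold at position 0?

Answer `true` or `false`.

Answer: false

Derivation:
s_0={p,s}: F(G(p))=False G(p)=False p=True
s_1={p,r}: F(G(p))=False G(p)=False p=True
s_2={q,r}: F(G(p))=False G(p)=False p=False
s_3={p,r}: F(G(p))=False G(p)=False p=True
s_4={q}: F(G(p))=False G(p)=False p=False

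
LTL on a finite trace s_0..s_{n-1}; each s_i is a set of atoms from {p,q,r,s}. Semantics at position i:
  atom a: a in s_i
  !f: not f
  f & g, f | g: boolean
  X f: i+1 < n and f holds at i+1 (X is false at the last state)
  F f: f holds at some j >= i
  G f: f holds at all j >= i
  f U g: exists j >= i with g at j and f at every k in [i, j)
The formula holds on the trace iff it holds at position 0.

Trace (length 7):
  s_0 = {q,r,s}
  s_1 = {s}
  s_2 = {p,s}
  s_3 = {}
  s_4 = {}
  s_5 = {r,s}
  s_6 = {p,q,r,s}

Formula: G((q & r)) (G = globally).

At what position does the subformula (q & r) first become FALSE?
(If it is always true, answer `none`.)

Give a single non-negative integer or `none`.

s_0={q,r,s}: (q & r)=True q=True r=True
s_1={s}: (q & r)=False q=False r=False
s_2={p,s}: (q & r)=False q=False r=False
s_3={}: (q & r)=False q=False r=False
s_4={}: (q & r)=False q=False r=False
s_5={r,s}: (q & r)=False q=False r=True
s_6={p,q,r,s}: (q & r)=True q=True r=True
G((q & r)) holds globally = False
First violation at position 1.

Answer: 1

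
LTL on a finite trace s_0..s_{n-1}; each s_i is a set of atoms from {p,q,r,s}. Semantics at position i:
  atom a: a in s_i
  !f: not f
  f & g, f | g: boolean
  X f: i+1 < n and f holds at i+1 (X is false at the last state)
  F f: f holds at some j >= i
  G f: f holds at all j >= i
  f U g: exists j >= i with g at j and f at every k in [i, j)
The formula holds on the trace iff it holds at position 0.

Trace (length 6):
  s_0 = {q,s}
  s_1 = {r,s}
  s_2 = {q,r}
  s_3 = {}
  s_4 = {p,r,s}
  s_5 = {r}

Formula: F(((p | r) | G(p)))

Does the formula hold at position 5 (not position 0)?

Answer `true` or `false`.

s_0={q,s}: F(((p | r) | G(p)))=True ((p | r) | G(p))=False (p | r)=False p=False r=False G(p)=False
s_1={r,s}: F(((p | r) | G(p)))=True ((p | r) | G(p))=True (p | r)=True p=False r=True G(p)=False
s_2={q,r}: F(((p | r) | G(p)))=True ((p | r) | G(p))=True (p | r)=True p=False r=True G(p)=False
s_3={}: F(((p | r) | G(p)))=True ((p | r) | G(p))=False (p | r)=False p=False r=False G(p)=False
s_4={p,r,s}: F(((p | r) | G(p)))=True ((p | r) | G(p))=True (p | r)=True p=True r=True G(p)=False
s_5={r}: F(((p | r) | G(p)))=True ((p | r) | G(p))=True (p | r)=True p=False r=True G(p)=False
Evaluating at position 5: result = True

Answer: true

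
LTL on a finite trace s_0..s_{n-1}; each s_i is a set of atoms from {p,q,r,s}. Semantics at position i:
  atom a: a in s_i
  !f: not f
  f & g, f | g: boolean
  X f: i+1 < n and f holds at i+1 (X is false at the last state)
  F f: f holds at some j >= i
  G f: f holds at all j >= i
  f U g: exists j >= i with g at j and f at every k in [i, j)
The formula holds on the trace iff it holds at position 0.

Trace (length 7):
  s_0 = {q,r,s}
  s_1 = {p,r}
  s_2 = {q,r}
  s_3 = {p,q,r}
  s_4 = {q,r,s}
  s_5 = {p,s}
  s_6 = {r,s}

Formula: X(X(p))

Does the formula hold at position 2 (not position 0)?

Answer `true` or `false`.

Answer: false

Derivation:
s_0={q,r,s}: X(X(p))=False X(p)=True p=False
s_1={p,r}: X(X(p))=True X(p)=False p=True
s_2={q,r}: X(X(p))=False X(p)=True p=False
s_3={p,q,r}: X(X(p))=True X(p)=False p=True
s_4={q,r,s}: X(X(p))=False X(p)=True p=False
s_5={p,s}: X(X(p))=False X(p)=False p=True
s_6={r,s}: X(X(p))=False X(p)=False p=False
Evaluating at position 2: result = False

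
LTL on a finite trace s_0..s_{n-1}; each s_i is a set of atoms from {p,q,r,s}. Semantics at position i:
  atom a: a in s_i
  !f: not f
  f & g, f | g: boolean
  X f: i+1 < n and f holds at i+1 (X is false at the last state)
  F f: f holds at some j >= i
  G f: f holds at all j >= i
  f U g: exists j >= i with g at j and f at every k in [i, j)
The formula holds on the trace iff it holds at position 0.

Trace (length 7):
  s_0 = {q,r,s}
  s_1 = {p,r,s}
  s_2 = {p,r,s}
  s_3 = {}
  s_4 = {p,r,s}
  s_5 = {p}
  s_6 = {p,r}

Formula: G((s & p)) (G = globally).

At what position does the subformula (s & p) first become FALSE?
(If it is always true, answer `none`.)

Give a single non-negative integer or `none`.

s_0={q,r,s}: (s & p)=False s=True p=False
s_1={p,r,s}: (s & p)=True s=True p=True
s_2={p,r,s}: (s & p)=True s=True p=True
s_3={}: (s & p)=False s=False p=False
s_4={p,r,s}: (s & p)=True s=True p=True
s_5={p}: (s & p)=False s=False p=True
s_6={p,r}: (s & p)=False s=False p=True
G((s & p)) holds globally = False
First violation at position 0.

Answer: 0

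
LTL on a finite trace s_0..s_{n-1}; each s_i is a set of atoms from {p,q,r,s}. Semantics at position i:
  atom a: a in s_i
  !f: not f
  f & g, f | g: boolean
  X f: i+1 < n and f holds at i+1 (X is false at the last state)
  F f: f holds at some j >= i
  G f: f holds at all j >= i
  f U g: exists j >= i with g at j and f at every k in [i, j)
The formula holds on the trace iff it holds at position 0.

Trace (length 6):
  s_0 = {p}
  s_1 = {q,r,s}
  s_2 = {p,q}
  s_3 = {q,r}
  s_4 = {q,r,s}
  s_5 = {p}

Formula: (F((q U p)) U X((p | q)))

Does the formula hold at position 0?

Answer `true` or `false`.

s_0={p}: (F((q U p)) U X((p | q)))=True F((q U p))=True (q U p)=True q=False p=True X((p | q))=True (p | q)=True
s_1={q,r,s}: (F((q U p)) U X((p | q)))=True F((q U p))=True (q U p)=True q=True p=False X((p | q))=True (p | q)=True
s_2={p,q}: (F((q U p)) U X((p | q)))=True F((q U p))=True (q U p)=True q=True p=True X((p | q))=True (p | q)=True
s_3={q,r}: (F((q U p)) U X((p | q)))=True F((q U p))=True (q U p)=True q=True p=False X((p | q))=True (p | q)=True
s_4={q,r,s}: (F((q U p)) U X((p | q)))=True F((q U p))=True (q U p)=True q=True p=False X((p | q))=True (p | q)=True
s_5={p}: (F((q U p)) U X((p | q)))=False F((q U p))=True (q U p)=True q=False p=True X((p | q))=False (p | q)=True

Answer: true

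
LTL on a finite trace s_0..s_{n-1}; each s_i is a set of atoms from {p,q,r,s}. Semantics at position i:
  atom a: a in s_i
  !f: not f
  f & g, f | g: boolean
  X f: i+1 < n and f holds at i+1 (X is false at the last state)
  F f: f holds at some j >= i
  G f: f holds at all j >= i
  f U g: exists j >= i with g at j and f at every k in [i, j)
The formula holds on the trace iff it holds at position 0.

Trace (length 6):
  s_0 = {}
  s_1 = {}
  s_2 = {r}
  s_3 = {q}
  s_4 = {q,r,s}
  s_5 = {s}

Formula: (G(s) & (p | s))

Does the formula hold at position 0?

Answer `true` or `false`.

s_0={}: (G(s) & (p | s))=False G(s)=False s=False (p | s)=False p=False
s_1={}: (G(s) & (p | s))=False G(s)=False s=False (p | s)=False p=False
s_2={r}: (G(s) & (p | s))=False G(s)=False s=False (p | s)=False p=False
s_3={q}: (G(s) & (p | s))=False G(s)=False s=False (p | s)=False p=False
s_4={q,r,s}: (G(s) & (p | s))=True G(s)=True s=True (p | s)=True p=False
s_5={s}: (G(s) & (p | s))=True G(s)=True s=True (p | s)=True p=False

Answer: false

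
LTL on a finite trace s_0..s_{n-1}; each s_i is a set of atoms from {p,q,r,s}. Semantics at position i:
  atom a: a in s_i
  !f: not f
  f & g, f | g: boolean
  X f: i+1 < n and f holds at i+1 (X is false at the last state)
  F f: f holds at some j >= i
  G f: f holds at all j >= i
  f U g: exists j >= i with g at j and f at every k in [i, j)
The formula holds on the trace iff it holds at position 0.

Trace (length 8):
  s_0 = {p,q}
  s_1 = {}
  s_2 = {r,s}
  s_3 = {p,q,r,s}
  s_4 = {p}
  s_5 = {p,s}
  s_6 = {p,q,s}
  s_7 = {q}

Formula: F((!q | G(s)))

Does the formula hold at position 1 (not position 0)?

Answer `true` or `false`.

Answer: true

Derivation:
s_0={p,q}: F((!q | G(s)))=True (!q | G(s))=False !q=False q=True G(s)=False s=False
s_1={}: F((!q | G(s)))=True (!q | G(s))=True !q=True q=False G(s)=False s=False
s_2={r,s}: F((!q | G(s)))=True (!q | G(s))=True !q=True q=False G(s)=False s=True
s_3={p,q,r,s}: F((!q | G(s)))=True (!q | G(s))=False !q=False q=True G(s)=False s=True
s_4={p}: F((!q | G(s)))=True (!q | G(s))=True !q=True q=False G(s)=False s=False
s_5={p,s}: F((!q | G(s)))=True (!q | G(s))=True !q=True q=False G(s)=False s=True
s_6={p,q,s}: F((!q | G(s)))=False (!q | G(s))=False !q=False q=True G(s)=False s=True
s_7={q}: F((!q | G(s)))=False (!q | G(s))=False !q=False q=True G(s)=False s=False
Evaluating at position 1: result = True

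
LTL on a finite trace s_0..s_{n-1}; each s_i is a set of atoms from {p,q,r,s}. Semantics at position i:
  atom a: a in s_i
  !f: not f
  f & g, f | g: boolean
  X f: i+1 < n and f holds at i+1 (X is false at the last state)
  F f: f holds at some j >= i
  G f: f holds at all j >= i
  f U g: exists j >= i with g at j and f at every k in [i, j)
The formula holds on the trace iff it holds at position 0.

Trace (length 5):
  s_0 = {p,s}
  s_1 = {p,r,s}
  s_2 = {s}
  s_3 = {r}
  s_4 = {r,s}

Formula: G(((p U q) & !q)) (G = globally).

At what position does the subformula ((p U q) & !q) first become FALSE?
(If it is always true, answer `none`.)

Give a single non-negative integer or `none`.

Answer: 0

Derivation:
s_0={p,s}: ((p U q) & !q)=False (p U q)=False p=True q=False !q=True
s_1={p,r,s}: ((p U q) & !q)=False (p U q)=False p=True q=False !q=True
s_2={s}: ((p U q) & !q)=False (p U q)=False p=False q=False !q=True
s_3={r}: ((p U q) & !q)=False (p U q)=False p=False q=False !q=True
s_4={r,s}: ((p U q) & !q)=False (p U q)=False p=False q=False !q=True
G(((p U q) & !q)) holds globally = False
First violation at position 0.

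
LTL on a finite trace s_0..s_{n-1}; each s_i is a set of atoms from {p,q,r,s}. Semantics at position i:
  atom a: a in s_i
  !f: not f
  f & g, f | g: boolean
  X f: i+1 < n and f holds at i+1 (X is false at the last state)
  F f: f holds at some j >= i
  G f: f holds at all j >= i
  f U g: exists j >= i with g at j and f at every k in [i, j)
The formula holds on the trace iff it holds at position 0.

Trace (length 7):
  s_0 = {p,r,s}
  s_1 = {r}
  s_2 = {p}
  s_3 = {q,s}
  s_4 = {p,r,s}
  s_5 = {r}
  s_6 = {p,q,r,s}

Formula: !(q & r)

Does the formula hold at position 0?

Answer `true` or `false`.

s_0={p,r,s}: !(q & r)=True (q & r)=False q=False r=True
s_1={r}: !(q & r)=True (q & r)=False q=False r=True
s_2={p}: !(q & r)=True (q & r)=False q=False r=False
s_3={q,s}: !(q & r)=True (q & r)=False q=True r=False
s_4={p,r,s}: !(q & r)=True (q & r)=False q=False r=True
s_5={r}: !(q & r)=True (q & r)=False q=False r=True
s_6={p,q,r,s}: !(q & r)=False (q & r)=True q=True r=True

Answer: true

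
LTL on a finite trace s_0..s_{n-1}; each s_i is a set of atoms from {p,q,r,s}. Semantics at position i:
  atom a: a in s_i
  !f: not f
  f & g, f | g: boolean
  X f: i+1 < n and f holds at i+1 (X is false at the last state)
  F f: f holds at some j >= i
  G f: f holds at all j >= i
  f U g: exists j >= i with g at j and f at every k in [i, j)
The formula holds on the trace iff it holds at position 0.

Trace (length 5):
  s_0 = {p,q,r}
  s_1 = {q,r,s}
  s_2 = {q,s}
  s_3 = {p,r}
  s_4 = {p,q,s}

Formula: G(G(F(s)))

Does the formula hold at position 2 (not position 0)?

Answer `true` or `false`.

Answer: true

Derivation:
s_0={p,q,r}: G(G(F(s)))=True G(F(s))=True F(s)=True s=False
s_1={q,r,s}: G(G(F(s)))=True G(F(s))=True F(s)=True s=True
s_2={q,s}: G(G(F(s)))=True G(F(s))=True F(s)=True s=True
s_3={p,r}: G(G(F(s)))=True G(F(s))=True F(s)=True s=False
s_4={p,q,s}: G(G(F(s)))=True G(F(s))=True F(s)=True s=True
Evaluating at position 2: result = True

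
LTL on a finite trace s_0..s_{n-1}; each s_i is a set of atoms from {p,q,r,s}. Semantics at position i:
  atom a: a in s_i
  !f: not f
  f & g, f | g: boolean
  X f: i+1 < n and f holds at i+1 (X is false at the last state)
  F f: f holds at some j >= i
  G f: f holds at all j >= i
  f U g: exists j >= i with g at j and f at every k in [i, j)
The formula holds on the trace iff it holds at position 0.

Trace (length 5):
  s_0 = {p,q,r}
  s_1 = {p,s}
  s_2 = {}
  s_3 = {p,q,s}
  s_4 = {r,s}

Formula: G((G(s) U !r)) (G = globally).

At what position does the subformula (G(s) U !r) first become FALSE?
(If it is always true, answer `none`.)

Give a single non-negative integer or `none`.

Answer: 0

Derivation:
s_0={p,q,r}: (G(s) U !r)=False G(s)=False s=False !r=False r=True
s_1={p,s}: (G(s) U !r)=True G(s)=False s=True !r=True r=False
s_2={}: (G(s) U !r)=True G(s)=False s=False !r=True r=False
s_3={p,q,s}: (G(s) U !r)=True G(s)=True s=True !r=True r=False
s_4={r,s}: (G(s) U !r)=False G(s)=True s=True !r=False r=True
G((G(s) U !r)) holds globally = False
First violation at position 0.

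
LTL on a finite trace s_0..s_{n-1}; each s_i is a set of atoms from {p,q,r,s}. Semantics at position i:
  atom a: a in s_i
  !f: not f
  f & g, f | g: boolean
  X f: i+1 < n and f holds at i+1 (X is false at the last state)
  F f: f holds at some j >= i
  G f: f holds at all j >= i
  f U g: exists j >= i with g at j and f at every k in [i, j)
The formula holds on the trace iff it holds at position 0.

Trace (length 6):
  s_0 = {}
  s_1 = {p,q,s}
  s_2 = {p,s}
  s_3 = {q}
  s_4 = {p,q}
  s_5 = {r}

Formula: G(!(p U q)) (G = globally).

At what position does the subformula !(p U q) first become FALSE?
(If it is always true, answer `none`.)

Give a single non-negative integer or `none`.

Answer: 1

Derivation:
s_0={}: !(p U q)=True (p U q)=False p=False q=False
s_1={p,q,s}: !(p U q)=False (p U q)=True p=True q=True
s_2={p,s}: !(p U q)=False (p U q)=True p=True q=False
s_3={q}: !(p U q)=False (p U q)=True p=False q=True
s_4={p,q}: !(p U q)=False (p U q)=True p=True q=True
s_5={r}: !(p U q)=True (p U q)=False p=False q=False
G(!(p U q)) holds globally = False
First violation at position 1.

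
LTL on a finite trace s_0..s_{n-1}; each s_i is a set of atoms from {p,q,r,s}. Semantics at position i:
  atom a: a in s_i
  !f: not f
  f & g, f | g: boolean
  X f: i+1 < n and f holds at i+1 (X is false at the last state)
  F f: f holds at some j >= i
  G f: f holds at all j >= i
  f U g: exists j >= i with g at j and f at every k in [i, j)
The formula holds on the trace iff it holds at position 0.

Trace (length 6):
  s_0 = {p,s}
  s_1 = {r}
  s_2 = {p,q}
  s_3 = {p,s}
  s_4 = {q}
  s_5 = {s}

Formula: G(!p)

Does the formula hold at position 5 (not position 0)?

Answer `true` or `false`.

s_0={p,s}: G(!p)=False !p=False p=True
s_1={r}: G(!p)=False !p=True p=False
s_2={p,q}: G(!p)=False !p=False p=True
s_3={p,s}: G(!p)=False !p=False p=True
s_4={q}: G(!p)=True !p=True p=False
s_5={s}: G(!p)=True !p=True p=False
Evaluating at position 5: result = True

Answer: true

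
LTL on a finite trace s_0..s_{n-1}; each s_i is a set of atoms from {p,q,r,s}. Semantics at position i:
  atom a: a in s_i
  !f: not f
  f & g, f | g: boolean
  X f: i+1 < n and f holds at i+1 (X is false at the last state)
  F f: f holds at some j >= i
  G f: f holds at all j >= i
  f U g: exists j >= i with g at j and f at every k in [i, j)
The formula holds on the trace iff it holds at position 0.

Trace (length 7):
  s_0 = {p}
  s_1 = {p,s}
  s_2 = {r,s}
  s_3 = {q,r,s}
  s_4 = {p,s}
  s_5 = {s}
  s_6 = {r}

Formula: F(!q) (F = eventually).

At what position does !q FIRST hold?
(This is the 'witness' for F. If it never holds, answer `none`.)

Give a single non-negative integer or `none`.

s_0={p}: !q=True q=False
s_1={p,s}: !q=True q=False
s_2={r,s}: !q=True q=False
s_3={q,r,s}: !q=False q=True
s_4={p,s}: !q=True q=False
s_5={s}: !q=True q=False
s_6={r}: !q=True q=False
F(!q) holds; first witness at position 0.

Answer: 0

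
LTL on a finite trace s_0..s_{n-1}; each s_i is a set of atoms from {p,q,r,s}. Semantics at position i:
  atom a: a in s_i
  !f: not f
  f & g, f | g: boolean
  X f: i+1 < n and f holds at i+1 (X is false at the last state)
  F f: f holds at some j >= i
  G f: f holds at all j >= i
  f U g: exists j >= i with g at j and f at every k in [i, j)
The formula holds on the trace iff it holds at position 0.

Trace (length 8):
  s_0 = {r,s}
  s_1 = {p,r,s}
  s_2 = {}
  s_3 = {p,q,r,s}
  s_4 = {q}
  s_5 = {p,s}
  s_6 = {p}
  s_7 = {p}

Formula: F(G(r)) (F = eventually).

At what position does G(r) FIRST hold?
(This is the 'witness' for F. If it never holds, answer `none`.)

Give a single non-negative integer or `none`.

Answer: none

Derivation:
s_0={r,s}: G(r)=False r=True
s_1={p,r,s}: G(r)=False r=True
s_2={}: G(r)=False r=False
s_3={p,q,r,s}: G(r)=False r=True
s_4={q}: G(r)=False r=False
s_5={p,s}: G(r)=False r=False
s_6={p}: G(r)=False r=False
s_7={p}: G(r)=False r=False
F(G(r)) does not hold (no witness exists).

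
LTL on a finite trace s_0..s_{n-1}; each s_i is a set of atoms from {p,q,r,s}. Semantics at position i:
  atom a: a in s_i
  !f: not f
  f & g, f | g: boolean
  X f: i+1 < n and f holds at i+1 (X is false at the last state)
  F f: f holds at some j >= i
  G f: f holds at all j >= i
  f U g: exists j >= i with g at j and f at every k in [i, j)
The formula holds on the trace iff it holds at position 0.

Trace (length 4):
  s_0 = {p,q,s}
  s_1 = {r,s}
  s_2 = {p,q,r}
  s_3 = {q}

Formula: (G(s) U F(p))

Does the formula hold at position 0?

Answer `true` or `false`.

Answer: true

Derivation:
s_0={p,q,s}: (G(s) U F(p))=True G(s)=False s=True F(p)=True p=True
s_1={r,s}: (G(s) U F(p))=True G(s)=False s=True F(p)=True p=False
s_2={p,q,r}: (G(s) U F(p))=True G(s)=False s=False F(p)=True p=True
s_3={q}: (G(s) U F(p))=False G(s)=False s=False F(p)=False p=False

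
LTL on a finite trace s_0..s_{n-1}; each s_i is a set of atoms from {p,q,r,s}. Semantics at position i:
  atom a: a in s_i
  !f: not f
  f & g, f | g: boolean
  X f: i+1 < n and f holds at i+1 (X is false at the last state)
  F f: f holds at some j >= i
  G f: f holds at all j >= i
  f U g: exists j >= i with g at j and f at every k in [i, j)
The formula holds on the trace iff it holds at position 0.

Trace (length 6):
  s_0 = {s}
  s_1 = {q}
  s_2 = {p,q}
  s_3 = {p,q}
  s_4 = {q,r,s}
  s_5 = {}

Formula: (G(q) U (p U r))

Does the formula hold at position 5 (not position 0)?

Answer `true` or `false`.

Answer: false

Derivation:
s_0={s}: (G(q) U (p U r))=False G(q)=False q=False (p U r)=False p=False r=False
s_1={q}: (G(q) U (p U r))=False G(q)=False q=True (p U r)=False p=False r=False
s_2={p,q}: (G(q) U (p U r))=True G(q)=False q=True (p U r)=True p=True r=False
s_3={p,q}: (G(q) U (p U r))=True G(q)=False q=True (p U r)=True p=True r=False
s_4={q,r,s}: (G(q) U (p U r))=True G(q)=False q=True (p U r)=True p=False r=True
s_5={}: (G(q) U (p U r))=False G(q)=False q=False (p U r)=False p=False r=False
Evaluating at position 5: result = False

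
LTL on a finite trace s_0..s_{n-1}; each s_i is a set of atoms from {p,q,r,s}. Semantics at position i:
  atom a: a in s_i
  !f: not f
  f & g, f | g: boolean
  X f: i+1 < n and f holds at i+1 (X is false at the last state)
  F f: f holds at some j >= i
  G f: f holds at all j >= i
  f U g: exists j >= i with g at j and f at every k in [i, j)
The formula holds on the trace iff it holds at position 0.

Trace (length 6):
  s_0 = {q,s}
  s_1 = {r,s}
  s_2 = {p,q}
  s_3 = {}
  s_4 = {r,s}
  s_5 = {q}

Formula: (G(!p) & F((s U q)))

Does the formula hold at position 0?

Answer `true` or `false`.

s_0={q,s}: (G(!p) & F((s U q)))=False G(!p)=False !p=True p=False F((s U q))=True (s U q)=True s=True q=True
s_1={r,s}: (G(!p) & F((s U q)))=False G(!p)=False !p=True p=False F((s U q))=True (s U q)=True s=True q=False
s_2={p,q}: (G(!p) & F((s U q)))=False G(!p)=False !p=False p=True F((s U q))=True (s U q)=True s=False q=True
s_3={}: (G(!p) & F((s U q)))=True G(!p)=True !p=True p=False F((s U q))=True (s U q)=False s=False q=False
s_4={r,s}: (G(!p) & F((s U q)))=True G(!p)=True !p=True p=False F((s U q))=True (s U q)=True s=True q=False
s_5={q}: (G(!p) & F((s U q)))=True G(!p)=True !p=True p=False F((s U q))=True (s U q)=True s=False q=True

Answer: false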